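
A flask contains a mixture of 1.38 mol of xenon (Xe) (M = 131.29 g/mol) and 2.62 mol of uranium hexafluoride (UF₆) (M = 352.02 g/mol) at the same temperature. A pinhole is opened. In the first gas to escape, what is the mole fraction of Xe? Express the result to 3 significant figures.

Effusion rate of each component ∝ n_i/√M_i (partial pressure × 1/√M).
x_Xe(eff) = (n_Xe/√M_Xe) / (n_Xe/√M_Xe + n_UF₆/√M_UF₆)
= (1.38/√131.29) / (1.38/√131.29 + 2.62/√352.02) = 0.1204/(0.1204 + 0.1396) = 0.463.

0.463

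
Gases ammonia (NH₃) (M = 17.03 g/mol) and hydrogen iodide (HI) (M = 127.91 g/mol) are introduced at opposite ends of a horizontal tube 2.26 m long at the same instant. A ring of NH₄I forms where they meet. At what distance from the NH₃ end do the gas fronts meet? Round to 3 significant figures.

1.66 m

In equal time, each gas travels a distance ∝ its rate ∝ 1/√M, so d_NH₃/d_HI = √(M_HI/M_NH₃) = √(127.91/17.03) = 2.741.
With d_NH₃ + d_HI = 2.26 m, d_HI = 2.26/(1 + 2.741) = 0.6042 m.
d_NH₃ = 2.26 − 0.6042 = 1.66 m.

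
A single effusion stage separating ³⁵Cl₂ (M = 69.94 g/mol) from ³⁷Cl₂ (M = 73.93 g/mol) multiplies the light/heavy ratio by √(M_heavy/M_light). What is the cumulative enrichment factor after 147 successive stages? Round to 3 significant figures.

59.0

Each stage multiplies the ratio by α = √(73.93/69.94), so after 147 stages the overall factor is α^147 = (73.93/69.94)^(147/2).
= 1.05705^(147/2) = 59.0.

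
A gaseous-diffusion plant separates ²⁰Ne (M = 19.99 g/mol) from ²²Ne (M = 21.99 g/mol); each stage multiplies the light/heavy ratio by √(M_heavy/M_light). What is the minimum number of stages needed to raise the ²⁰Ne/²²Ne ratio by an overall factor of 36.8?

76

With α = √(21.99/19.99) per stage, ln α = ½ ln(1.10005) = 0.04768.
Need α^N ≥ 36.8 ⇒ N ≥ ln(36.8) / ln α = 3.605 / 0.04768 = 75.62.
Rounding up, N = 76 stages.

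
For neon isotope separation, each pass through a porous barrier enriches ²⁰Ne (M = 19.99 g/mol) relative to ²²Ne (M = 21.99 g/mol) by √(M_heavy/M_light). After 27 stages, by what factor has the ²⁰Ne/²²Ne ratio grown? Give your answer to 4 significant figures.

3.623

Overall factor = α^27 with α = √(21.99/19.99), i.e. (21.99/19.99)^(27/2).
= 1.10005^(27/2) = 3.623.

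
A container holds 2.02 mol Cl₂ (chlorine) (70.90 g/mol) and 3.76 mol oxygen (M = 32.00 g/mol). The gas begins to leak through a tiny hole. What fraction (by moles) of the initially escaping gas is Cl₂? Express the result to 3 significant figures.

0.265

The effusion rate of species i is ∝ p_i/√M_i ∝ n_i/√M_i.
So x_Cl₂ in the escaping gas = (n_Cl₂/√M_Cl₂) / Σ(n_i/√M_i)
= (2.02/√70.90) / (2.02/√70.90 + 3.76/√32.00) = 0.2399/(0.2399 + 0.6647) = 0.265.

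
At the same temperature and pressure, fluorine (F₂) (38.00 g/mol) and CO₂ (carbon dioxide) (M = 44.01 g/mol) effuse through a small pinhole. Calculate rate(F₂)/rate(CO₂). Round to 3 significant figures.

1.08

Since effusion rate ∝ 1/√M, rate_F₂/rate_CO₂ = √(M_CO₂/M_F₂) = √(44.01/38.00) = √1.158 = 1.08.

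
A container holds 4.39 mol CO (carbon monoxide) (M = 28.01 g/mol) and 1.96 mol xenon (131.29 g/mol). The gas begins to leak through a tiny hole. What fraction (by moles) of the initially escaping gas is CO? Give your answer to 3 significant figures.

0.829

Each component's effusion rate ∝ (its partial pressure)·(1/√M) ∝ n_i/√M_i.
x_CO(eff) = (n_CO/√M_CO) / (n_CO/√M_CO + n_Xe/√M_Xe)
= (4.39/√28.01) / (4.39/√28.01 + 1.96/√131.29) = 0.8295/(0.8295 + 0.1711) = 0.829.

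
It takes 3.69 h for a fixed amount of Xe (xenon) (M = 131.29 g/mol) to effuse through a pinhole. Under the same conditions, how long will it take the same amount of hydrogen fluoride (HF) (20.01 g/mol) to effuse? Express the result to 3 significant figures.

1.44 h

By Graham's law, t_HF/t_Xe = √(M_HF/M_Xe) = √(20.01/131.29) = √0.1524 = 0.3904.
So the time for HF is 3.69 × 0.3904 = 1.44 h.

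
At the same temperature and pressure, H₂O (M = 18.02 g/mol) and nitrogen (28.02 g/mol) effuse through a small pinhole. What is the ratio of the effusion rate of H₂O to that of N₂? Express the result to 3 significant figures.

1.25

Since effusion rate ∝ 1/√M, rate_H₂O/rate_N₂ = √(M_N₂/M_H₂O) = √(28.02/18.02) = √1.555 = 1.25.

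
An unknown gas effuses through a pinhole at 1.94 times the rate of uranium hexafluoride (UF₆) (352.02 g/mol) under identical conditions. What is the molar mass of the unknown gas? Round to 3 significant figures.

Using Graham's law: rate_X/rate_UF₆ = √(M_UF₆/M_X).
1.94 = √(352.02/M_X)
M_X = 352.02 / 1.94² = 352.02 / 3.764 = 93.5 g/mol

93.5 g/mol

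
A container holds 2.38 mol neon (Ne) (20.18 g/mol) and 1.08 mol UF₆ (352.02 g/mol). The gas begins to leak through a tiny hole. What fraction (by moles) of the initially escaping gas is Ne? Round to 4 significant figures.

0.9020

Each component's effusion rate ∝ (its partial pressure)·(1/√M) ∝ n_i/√M_i.
So x_Ne in the escaping gas = (n_Ne/√M_Ne) / Σ(n_i/√M_i)
= (2.38/√20.18) / (2.38/√20.18 + 1.08/√352.02) = 0.5298/(0.5298 + 0.05756) = 0.9020.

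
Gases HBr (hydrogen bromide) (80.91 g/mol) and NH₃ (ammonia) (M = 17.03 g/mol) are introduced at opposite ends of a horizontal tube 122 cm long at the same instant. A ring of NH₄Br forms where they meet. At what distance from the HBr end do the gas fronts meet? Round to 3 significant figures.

38.4 cm

The fronts meet when d_HBr + d_NH₃ = L with d_HBr/d_NH₃ = √(M_NH₃/M_HBr) (Graham's law). Here √(M_NH₃/M_HBr) = √(17.03/80.91) = 0.4588.
With d_HBr + d_NH₃ = 122 cm, d_NH₃ = 122/(1 + 0.4588) = 83.63 cm.
d_HBr = 122 − 83.63 = 38.4 cm.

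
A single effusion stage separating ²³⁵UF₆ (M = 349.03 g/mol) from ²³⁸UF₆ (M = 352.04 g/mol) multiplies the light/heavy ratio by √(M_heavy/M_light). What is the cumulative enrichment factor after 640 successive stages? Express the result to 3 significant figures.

After 640 stages the ratio has grown by (√(352.04/349.03))^640 = (352.04/349.03)^(640/2).
= 1.00862^320 = 15.6.

15.6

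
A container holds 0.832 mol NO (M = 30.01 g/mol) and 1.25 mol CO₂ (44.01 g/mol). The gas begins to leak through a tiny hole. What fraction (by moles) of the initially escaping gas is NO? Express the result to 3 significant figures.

0.446

Rate_i ∝ x_i/√M_i (Graham's law weighted by mole fraction), so the effusate composition follows n_i/√M_i.
Mole fraction of NO in the effusate = (n_NO/√M_NO) / (n_NO/√M_NO + n_CO₂/√M_CO₂)
= (0.832/√30.01) / (0.832/√30.01 + 1.25/√44.01) = 0.1519/(0.1519 + 0.1884) = 0.446.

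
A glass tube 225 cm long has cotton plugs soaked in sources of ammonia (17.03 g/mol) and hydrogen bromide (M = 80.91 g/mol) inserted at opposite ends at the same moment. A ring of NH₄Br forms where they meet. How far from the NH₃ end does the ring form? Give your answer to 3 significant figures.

154 cm

Distances travelled in equal time are proportional to diffusion rates, so d_NH₃/d_HBr = √(M_HBr/M_NH₃) = √(80.91/17.03) = 2.180.
With d_NH₃ + d_HBr = 225 cm, d_HBr = 225/(1 + 2.180) = 70.76 cm.
d_NH₃ = 225 − 70.76 = 154 cm.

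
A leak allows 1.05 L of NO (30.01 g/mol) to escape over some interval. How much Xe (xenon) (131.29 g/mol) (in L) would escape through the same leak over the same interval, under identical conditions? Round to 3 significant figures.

0.502 L

Using Graham's law: rate_Xe/rate_NO = √(M_NO/M_Xe) = √(30.01/131.29) = √0.2286 = 0.4781.
So the volume for Xe is 1.05 × 0.4781 = 0.502 L.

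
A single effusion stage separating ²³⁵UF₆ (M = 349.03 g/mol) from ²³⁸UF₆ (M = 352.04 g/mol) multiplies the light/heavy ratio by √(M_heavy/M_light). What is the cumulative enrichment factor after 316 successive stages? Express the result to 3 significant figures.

Overall factor = α^316 with α = √(352.04/349.03), i.e. (352.04/349.03)^(316/2).
= 1.00862^158 = 3.88.

3.88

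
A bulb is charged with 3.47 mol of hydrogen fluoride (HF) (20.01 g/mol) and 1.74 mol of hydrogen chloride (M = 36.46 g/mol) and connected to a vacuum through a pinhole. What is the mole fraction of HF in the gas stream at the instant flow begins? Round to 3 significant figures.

0.729

The effusion rate of species i is ∝ p_i/√M_i ∝ n_i/√M_i.
Mole fraction of HF in the effusate = (n_HF/√M_HF) / (n_HF/√M_HF + n_HCl/√M_HCl)
= (3.47/√20.01) / (3.47/√20.01 + 1.74/√36.46) = 0.7757/(0.7757 + 0.2882) = 0.729.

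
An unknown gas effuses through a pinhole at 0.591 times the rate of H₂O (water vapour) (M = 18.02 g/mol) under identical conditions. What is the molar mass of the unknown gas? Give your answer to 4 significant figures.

51.59 g/mol

Using Graham's law: rate_X/rate_H₂O = √(M_H₂O/M_X).
0.591 = √(18.02/M_X)
M_X = 18.02 / 0.591² = 18.02 / 0.3493 = 51.59 g/mol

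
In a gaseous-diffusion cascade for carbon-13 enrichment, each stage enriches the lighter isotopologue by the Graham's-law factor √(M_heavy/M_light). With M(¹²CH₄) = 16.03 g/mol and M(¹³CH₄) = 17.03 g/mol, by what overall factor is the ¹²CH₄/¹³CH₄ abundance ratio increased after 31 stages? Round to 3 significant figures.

The single-stage factor is √(M_heavy/M_light), so 31 stages give [√(17.03/16.03)]^31 = (17.03/16.03)^(31/2).
= 1.06238^(31/2) = 2.55.

2.55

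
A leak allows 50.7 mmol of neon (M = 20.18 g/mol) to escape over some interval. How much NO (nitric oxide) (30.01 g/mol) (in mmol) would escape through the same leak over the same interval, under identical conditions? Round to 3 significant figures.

Graham's law gives rate_NO/rate_Ne = √(M_Ne/M_NO) = √(20.18/30.01) = √0.6724 = 0.8200.
So the amount for NO is 50.7 × 0.8200 = 41.6 mmol.

41.6 mmol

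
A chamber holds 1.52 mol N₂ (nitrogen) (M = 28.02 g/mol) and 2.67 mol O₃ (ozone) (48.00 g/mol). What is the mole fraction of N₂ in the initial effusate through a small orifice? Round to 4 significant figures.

Each component's effusion rate ∝ (its partial pressure)·(1/√M) ∝ n_i/√M_i.
x_N₂(eff) = (n_N₂/√M_N₂) / (n_N₂/√M_N₂ + n_O₃/√M_O₃)
= (1.52/√28.02) / (1.52/√28.02 + 2.67/√48.00) = 0.2872/(0.2872 + 0.3854) = 0.4270.

0.4270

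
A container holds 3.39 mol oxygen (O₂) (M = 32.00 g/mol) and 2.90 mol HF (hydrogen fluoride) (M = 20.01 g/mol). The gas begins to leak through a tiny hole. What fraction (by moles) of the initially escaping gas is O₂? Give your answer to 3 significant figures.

0.480

The effusion rate of species i is ∝ p_i/√M_i ∝ n_i/√M_i.
Mole fraction of O₂ in the effusate = (n_O₂/√M_O₂) / (n_O₂/√M_O₂ + n_HF/√M_HF)
= (3.39/√32.00) / (3.39/√32.00 + 2.90/√20.01) = 0.5993/(0.5993 + 0.6483) = 0.480.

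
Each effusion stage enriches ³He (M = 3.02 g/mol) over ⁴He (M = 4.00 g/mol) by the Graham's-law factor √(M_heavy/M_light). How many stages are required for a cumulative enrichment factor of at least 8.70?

16

Per stage α = (4.00/3.02)^(1/2) = 1.32450^0.5, giving ln α = 0.1405.
Need α^N ≥ 8.70 ⇒ N ≥ ln(8.70) / ln α = 2.163 / 0.1405 = 15.40.
Rounding up, N = 16 stages.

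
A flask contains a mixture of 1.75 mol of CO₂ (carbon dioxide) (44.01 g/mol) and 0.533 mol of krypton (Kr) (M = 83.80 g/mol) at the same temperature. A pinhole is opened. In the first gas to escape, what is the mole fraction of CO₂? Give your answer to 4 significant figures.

Rate_i ∝ x_i/√M_i (Graham's law weighted by mole fraction), so the effusate composition follows n_i/√M_i.
x_CO₂(eff) = (n_CO₂/√M_CO₂) / (n_CO₂/√M_CO₂ + n_Kr/√M_Kr)
= (1.75/√44.01) / (1.75/√44.01 + 0.533/√83.80) = 0.2638/(0.2638 + 0.05822) = 0.8192.

0.8192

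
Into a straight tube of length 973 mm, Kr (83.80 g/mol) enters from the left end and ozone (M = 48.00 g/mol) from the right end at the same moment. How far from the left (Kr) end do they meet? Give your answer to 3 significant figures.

419 mm

Graham's law gives d_Kr/d_O₃ = rate_Kr/rate_O₃ = √(M_O₃/M_Kr) = √(48.00/83.80) = 0.7568.
With d_Kr + d_O₃ = 973 mm, d_O₃ = 973/(1 + 0.7568) = 553.8 mm.
d_Kr = 973 − 553.8 = 419 mm.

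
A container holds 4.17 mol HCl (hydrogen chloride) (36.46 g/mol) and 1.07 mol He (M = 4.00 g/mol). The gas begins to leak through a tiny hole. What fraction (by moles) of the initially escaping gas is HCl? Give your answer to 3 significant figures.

0.563

Each component's effusion rate ∝ (its partial pressure)·(1/√M) ∝ n_i/√M_i.
x_HCl(eff) = (n_HCl/√M_HCl) / (n_HCl/√M_HCl + n_He/√M_He)
= (4.17/√36.46) / (4.17/√36.46 + 1.07/√4.00) = 0.6906/(0.6906 + 0.5350) = 0.563.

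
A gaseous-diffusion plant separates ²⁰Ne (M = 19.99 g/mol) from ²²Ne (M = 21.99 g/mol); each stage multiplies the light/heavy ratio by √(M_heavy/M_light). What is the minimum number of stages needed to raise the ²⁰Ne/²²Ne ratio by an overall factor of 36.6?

76

Per stage α = (21.99/19.99)^(1/2) = 1.10005^0.5, giving ln α = 0.04768.
Need α^N ≥ 36.6 ⇒ N ≥ ln(36.6) / ln α = 3.600 / 0.04768 = 75.51.
Minimum whole number of stages: N = 76.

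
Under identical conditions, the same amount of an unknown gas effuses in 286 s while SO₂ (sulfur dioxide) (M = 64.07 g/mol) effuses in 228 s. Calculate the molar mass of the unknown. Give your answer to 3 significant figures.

Using Graham's law: t_X/t_SO₂ = √(M_X/M_SO₂).
286/228 = 1.254 = √(M_X/64.07)
M_X = 64.07 × 1.254² = 64.07 × 1.573 = 101 g/mol

101 g/mol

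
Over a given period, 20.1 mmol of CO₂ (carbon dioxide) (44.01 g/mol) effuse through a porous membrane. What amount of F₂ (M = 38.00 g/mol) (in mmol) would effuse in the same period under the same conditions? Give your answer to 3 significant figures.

Since effusion rate ∝ 1/√M, rate_F₂/rate_CO₂ = √(M_CO₂/M_F₂) = √(44.01/38.00) = √1.158 = 1.076.
So the amount for F₂ is 20.1 × 1.076 = 21.6 mmol.

21.6 mmol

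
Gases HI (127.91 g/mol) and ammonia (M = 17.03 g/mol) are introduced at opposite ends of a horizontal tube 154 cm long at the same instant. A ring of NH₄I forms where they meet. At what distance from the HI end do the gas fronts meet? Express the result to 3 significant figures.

Graham's law gives d_HI/d_NH₃ = rate_HI/rate_NH₃ = √(M_NH₃/M_HI) = √(17.03/127.91) = 0.3649.
With d_HI + d_NH₃ = 154 cm, d_NH₃ = 154/(1 + 0.3649) = 112.8 cm.
d_HI = 154 − 112.8 = 41.2 cm.

41.2 cm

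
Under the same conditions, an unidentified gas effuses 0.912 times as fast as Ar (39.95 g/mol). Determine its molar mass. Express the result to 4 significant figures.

Since effusion rate ∝ 1/√M, rate_X/rate_Ar = √(M_Ar/M_X).
0.912 = √(39.95/M_X)
M_X = 39.95 / 0.912² = 39.95 / 0.8317 = 48.03 g/mol

48.03 g/mol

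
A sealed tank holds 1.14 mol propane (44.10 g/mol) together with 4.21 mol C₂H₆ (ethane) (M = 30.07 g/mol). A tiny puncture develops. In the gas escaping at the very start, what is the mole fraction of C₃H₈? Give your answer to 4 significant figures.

Each component's effusion rate ∝ (its partial pressure)·(1/√M) ∝ n_i/√M_i.
So x_C₃H₈ in the escaping gas = (n_C₃H₈/√M_C₃H₈) / Σ(n_i/√M_i)
= (1.14/√44.10) / (1.14/√44.10 + 4.21/√30.07) = 0.1717/(0.1717 + 0.7677) = 0.1827.

0.1827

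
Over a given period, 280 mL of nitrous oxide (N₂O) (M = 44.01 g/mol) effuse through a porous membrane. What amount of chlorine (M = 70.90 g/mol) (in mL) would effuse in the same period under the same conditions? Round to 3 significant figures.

From Graham's law, rate_Cl₂/rate_N₂O = √(M_N₂O/M_Cl₂) = √(44.01/70.90) = √0.6207 = 0.7879.
So the volume for Cl₂ is 280 × 0.7879 = 221 mL.

221 mL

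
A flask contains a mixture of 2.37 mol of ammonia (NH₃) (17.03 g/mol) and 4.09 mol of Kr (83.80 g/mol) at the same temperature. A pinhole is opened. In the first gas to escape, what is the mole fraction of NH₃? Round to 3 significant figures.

0.562

Effusion rate of each component ∝ n_i/√M_i (partial pressure × 1/√M).
x_NH₃(eff) = (n_NH₃/√M_NH₃) / (n_NH₃/√M_NH₃ + n_Kr/√M_Kr)
= (2.37/√17.03) / (2.37/√17.03 + 4.09/√83.80) = 0.5743/(0.5743 + 0.4468) = 0.562.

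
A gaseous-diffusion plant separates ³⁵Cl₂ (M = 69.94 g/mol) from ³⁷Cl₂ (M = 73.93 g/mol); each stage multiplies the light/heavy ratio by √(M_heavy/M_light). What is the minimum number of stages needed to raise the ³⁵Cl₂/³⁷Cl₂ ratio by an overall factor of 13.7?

Single-stage factor α = √(73.93/69.94), so ln α = ½ ln(1.05705) = 0.02774.
Need α^N ≥ 13.7 ⇒ N ≥ ln(13.7) / ln α = 2.617 / 0.02774 = 94.35.
So at least 95 stages are needed.

95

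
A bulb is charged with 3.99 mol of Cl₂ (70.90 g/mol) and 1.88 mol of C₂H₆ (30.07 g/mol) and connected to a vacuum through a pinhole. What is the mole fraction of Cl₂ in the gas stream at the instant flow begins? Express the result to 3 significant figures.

0.580

The effusion rate of species i is ∝ p_i/√M_i ∝ n_i/√M_i.
Mole fraction of Cl₂ in the effusate = (n_Cl₂/√M_Cl₂) / (n_Cl₂/√M_Cl₂ + n_C₂H₆/√M_C₂H₆)
= (3.99/√70.90) / (3.99/√70.90 + 1.88/√30.07) = 0.4739/(0.4739 + 0.3428) = 0.580.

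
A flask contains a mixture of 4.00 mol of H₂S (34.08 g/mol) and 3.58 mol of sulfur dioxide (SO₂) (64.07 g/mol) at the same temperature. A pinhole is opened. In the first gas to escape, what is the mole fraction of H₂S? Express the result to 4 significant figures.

Each component's effusion rate ∝ (its partial pressure)·(1/√M) ∝ n_i/√M_i.
So x_H₂S in the escaping gas = (n_H₂S/√M_H₂S) / Σ(n_i/√M_i)
= (4.00/√34.08) / (4.00/√34.08 + 3.58/√64.07) = 0.6852/(0.6852 + 0.4473) = 0.6051.

0.6051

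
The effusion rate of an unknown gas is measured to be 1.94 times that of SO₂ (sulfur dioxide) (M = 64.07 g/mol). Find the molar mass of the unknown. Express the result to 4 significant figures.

17.02 g/mol

Graham's law gives rate_X/rate_SO₂ = √(M_SO₂/M_X).
1.94 = √(64.07/M_X)
M_X = 64.07 / 1.94² = 64.07 / 3.764 = 17.02 g/mol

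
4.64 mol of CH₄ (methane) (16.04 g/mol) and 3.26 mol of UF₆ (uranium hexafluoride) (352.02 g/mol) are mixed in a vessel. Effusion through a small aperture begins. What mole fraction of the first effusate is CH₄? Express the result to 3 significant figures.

The effusion rate of species i is ∝ p_i/√M_i ∝ n_i/√M_i.
x_CH₄(eff) = (n_CH₄/√M_CH₄) / (n_CH₄/√M_CH₄ + n_UF₆/√M_UF₆)
= (4.64/√16.04) / (4.64/√16.04 + 3.26/√352.02) = 1.159/(1.159 + 0.1738) = 0.870.

0.870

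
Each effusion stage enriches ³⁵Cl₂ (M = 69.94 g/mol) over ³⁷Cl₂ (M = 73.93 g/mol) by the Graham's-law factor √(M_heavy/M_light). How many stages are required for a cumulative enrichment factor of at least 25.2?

117

Per stage α = (73.93/69.94)^(1/2) = 1.05705^0.5, giving ln α = 0.02774.
Need α^N ≥ 25.2 ⇒ N ≥ ln(25.2) / ln α = 3.227 / 0.02774 = 116.32.
So at least 117 stages are needed.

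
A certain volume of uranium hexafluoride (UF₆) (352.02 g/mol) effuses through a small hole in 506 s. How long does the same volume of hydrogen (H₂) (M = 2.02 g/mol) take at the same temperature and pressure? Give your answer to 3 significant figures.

Since effusion rate ∝ 1/√M, t_H₂/t_UF₆ = √(M_H₂/M_UF₆) = √(2.02/352.02) = √0.005738 = 0.07575.
So the time for H₂ is 506 × 0.07575 = 38.3 s.

38.3 s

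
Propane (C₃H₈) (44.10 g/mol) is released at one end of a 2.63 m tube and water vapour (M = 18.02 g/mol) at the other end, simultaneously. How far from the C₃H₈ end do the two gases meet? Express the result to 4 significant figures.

In equal time, each gas travels a distance ∝ its rate ∝ 1/√M, so d_C₃H₈/d_H₂O = √(M_H₂O/M_C₃H₈) = √(18.02/44.10) = 0.6392.
With d_C₃H₈ + d_H₂O = 2.63 m, d_H₂O = 2.63/(1 + 0.6392) = 1.604 m.
d_C₃H₈ = 2.63 − 1.604 = 1.026 m.

1.026 m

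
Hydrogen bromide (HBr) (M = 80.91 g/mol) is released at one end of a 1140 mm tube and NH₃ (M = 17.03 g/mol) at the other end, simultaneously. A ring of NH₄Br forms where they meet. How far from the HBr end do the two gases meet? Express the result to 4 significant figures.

Graham's law gives d_HBr/d_NH₃ = rate_HBr/rate_NH₃ = √(M_NH₃/M_HBr) = √(17.03/80.91) = 0.4588.
With d_HBr + d_NH₃ = 1140 mm, d_NH₃ = 1140/(1 + 0.4588) = 781.5 mm.
d_HBr = 1140 − 781.5 = 358.5 mm.

358.5 mm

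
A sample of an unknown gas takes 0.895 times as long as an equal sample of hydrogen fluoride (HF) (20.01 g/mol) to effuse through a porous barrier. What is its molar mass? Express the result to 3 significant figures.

By Graham's law, t_X/t_HF = √(M_X/M_HF).
0.895 = √(M_X/20.01)
M_X = 20.01 × 0.895² = 20.01 × 0.8010 = 16.0 g/mol

16.0 g/mol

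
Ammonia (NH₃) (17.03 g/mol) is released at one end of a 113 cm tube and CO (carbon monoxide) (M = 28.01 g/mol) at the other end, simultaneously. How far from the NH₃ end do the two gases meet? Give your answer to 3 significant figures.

63.5 cm

Graham's law gives d_NH₃/d_CO = rate_NH₃/rate_CO = √(M_CO/M_NH₃) = √(28.01/17.03) = 1.282.
With d_NH₃ + d_CO = 113 cm, d_CO = 113/(1 + 1.282) = 49.51 cm.
d_NH₃ = 113 − 49.51 = 63.5 cm.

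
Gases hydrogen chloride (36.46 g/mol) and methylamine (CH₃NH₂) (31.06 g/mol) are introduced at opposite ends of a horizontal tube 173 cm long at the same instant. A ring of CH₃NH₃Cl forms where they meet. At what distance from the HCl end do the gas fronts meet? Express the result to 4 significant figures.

83.04 cm

The fronts meet when d_HCl + d_CH₃NH₂ = L with d_HCl/d_CH₃NH₂ = √(M_CH₃NH₂/M_HCl) (Graham's law). Here √(M_CH₃NH₂/M_HCl) = √(31.06/36.46) = 0.9230.
With d_HCl + d_CH₃NH₂ = 173 cm, d_CH₃NH₂ = 173/(1 + 0.9230) = 89.96 cm.
d_HCl = 173 − 89.96 = 83.04 cm.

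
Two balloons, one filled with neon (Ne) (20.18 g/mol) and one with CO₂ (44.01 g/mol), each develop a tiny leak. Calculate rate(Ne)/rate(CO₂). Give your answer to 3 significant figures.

Using Graham's law: rate_Ne/rate_CO₂ = √(M_CO₂/M_Ne) = √(44.01/20.18) = √2.181 = 1.48.

1.48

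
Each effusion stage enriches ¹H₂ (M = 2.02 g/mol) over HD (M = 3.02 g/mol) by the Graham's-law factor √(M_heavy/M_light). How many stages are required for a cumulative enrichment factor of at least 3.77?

7

With α = √(3.02/2.02) per stage, ln α = ½ ln(1.49505) = 0.2011.
Need α^N ≥ 3.77 ⇒ N ≥ ln(3.77) / ln α = 1.327 / 0.2011 = 6.60.
So at least 7 stages are needed.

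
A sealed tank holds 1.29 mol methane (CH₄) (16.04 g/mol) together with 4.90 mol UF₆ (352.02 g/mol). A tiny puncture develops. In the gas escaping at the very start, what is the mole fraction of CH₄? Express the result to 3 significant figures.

0.552

Each component's effusion rate ∝ (its partial pressure)·(1/√M) ∝ n_i/√M_i.
Mole fraction of CH₄ in the effusate = (n_CH₄/√M_CH₄) / (n_CH₄/√M_CH₄ + n_UF₆/√M_UF₆)
= (1.29/√16.04) / (1.29/√16.04 + 4.90/√352.02) = 0.3221/(0.3221 + 0.2612) = 0.552.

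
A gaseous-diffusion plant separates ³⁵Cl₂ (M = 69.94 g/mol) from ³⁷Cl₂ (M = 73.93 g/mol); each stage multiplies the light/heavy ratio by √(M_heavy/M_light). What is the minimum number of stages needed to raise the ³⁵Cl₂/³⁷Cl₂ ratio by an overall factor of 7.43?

Per stage α = (73.93/69.94)^(1/2) = 1.05705^0.5, giving ln α = 0.02774.
Need α^N ≥ 7.43 ⇒ N ≥ ln(7.43) / ln α = 2.006 / 0.02774 = 72.30.
So at least 73 stages are needed.

73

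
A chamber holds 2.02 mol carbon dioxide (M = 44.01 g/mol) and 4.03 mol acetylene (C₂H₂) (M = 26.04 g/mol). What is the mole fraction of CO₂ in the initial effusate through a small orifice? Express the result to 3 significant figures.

Effusion rate of each component ∝ n_i/√M_i (partial pressure × 1/√M).
Mole fraction of CO₂ in the effusate = (n_CO₂/√M_CO₂) / (n_CO₂/√M_CO₂ + n_C₂H₂/√M_C₂H₂)
= (2.02/√44.01) / (2.02/√44.01 + 4.03/√26.04) = 0.3045/(0.3045 + 0.7897) = 0.278.

0.278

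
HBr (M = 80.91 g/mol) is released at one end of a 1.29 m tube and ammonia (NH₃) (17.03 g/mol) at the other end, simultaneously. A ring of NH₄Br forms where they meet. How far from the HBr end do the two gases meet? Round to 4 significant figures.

In equal time, each gas travels a distance ∝ its rate ∝ 1/√M, so d_HBr/d_NH₃ = √(M_NH₃/M_HBr) = √(17.03/80.91) = 0.4588.
With d_HBr + d_NH₃ = 1.29 m, d_NH₃ = 1.29/(1 + 0.4588) = 0.8843 m.
d_HBr = 1.29 − 0.8843 = 0.4057 m.

0.4057 m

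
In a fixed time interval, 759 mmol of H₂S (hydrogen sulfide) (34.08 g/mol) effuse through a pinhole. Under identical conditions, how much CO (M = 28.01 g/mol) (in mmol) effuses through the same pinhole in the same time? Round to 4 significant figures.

Using Graham's law: rate_CO/rate_H₂S = √(M_H₂S/M_CO) = √(34.08/28.01) = √1.217 = 1.103.
So the amount for CO is 759 × 1.103 = 837.2 mmol.

837.2 mmol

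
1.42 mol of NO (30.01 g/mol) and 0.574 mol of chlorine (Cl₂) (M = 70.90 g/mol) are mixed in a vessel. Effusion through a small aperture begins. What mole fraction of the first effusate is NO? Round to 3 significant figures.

0.792

Effusion rate of each component ∝ n_i/√M_i (partial pressure × 1/√M).
Mole fraction of NO in the effusate = (n_NO/√M_NO) / (n_NO/√M_NO + n_Cl₂/√M_Cl₂)
= (1.42/√30.01) / (1.42/√30.01 + 0.574/√70.90) = 0.2592/(0.2592 + 0.06817) = 0.792.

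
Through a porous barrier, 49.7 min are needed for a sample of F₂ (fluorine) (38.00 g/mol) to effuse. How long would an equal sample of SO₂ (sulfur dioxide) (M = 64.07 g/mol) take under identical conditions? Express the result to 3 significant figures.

By Graham's law, t_SO₂/t_F₂ = √(M_SO₂/M_F₂) = √(64.07/38.00) = √1.686 = 1.298.
So the time for SO₂ is 49.7 × 1.298 = 64.5 min.

64.5 min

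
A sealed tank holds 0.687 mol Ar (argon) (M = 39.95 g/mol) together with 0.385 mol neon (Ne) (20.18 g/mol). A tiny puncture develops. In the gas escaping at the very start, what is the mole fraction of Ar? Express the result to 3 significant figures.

0.559

Rate_i ∝ x_i/√M_i (Graham's law weighted by mole fraction), so the effusate composition follows n_i/√M_i.
Mole fraction of Ar in the effusate = (n_Ar/√M_Ar) / (n_Ar/√M_Ar + n_Ne/√M_Ne)
= (0.687/√39.95) / (0.687/√39.95 + 0.385/√20.18) = 0.1087/(0.1087 + 0.08570) = 0.559.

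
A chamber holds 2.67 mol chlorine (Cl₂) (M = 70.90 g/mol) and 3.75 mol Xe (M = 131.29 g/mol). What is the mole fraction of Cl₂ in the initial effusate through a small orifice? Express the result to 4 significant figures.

0.4921

Rate_i ∝ x_i/√M_i (Graham's law weighted by mole fraction), so the effusate composition follows n_i/√M_i.
x_Cl₂(eff) = (n_Cl₂/√M_Cl₂) / (n_Cl₂/√M_Cl₂ + n_Xe/√M_Xe)
= (2.67/√70.90) / (2.67/√70.90 + 3.75/√131.29) = 0.3171/(0.3171 + 0.3273) = 0.4921.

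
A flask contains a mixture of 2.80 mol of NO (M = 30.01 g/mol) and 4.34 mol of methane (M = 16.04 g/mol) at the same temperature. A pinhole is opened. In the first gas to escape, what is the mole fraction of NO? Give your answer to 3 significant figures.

0.320

The effusion rate of species i is ∝ p_i/√M_i ∝ n_i/√M_i.
x_NO(eff) = (n_NO/√M_NO) / (n_NO/√M_NO + n_CH₄/√M_CH₄)
= (2.80/√30.01) / (2.80/√30.01 + 4.34/√16.04) = 0.5111/(0.5111 + 1.084) = 0.320.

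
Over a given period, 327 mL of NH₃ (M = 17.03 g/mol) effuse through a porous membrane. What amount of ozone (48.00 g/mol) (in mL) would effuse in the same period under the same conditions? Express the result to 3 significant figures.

195 mL

By Graham's law, rate_O₃/rate_NH₃ = √(M_NH₃/M_O₃) = √(17.03/48.00) = √0.3548 = 0.5956.
So the volume for O₃ is 327 × 0.5956 = 195 mL.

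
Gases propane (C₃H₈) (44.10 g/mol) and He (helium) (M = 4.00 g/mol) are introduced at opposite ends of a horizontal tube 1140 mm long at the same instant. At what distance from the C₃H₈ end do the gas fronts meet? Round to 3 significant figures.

Distances travelled in equal time are proportional to diffusion rates, so d_C₃H₈/d_He = √(M_He/M_C₃H₈) = √(4.00/44.10) = 0.3012.
With d_C₃H₈ + d_He = 1140 mm, d_He = 1140/(1 + 0.3012) = 876.1 mm.
d_C₃H₈ = 1140 − 876.1 = 264 mm.

264 mm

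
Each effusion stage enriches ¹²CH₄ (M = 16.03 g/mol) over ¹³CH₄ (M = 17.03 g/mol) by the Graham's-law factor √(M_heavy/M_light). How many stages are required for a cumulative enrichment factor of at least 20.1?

100

With α = √(17.03/16.03) per stage, ln α = ½ ln(1.06238) = 0.03026.
Need α^N ≥ 20.1 ⇒ N ≥ ln(20.1) / ln α = 3.001 / 0.03026 = 99.17.
So at least 100 stages are needed.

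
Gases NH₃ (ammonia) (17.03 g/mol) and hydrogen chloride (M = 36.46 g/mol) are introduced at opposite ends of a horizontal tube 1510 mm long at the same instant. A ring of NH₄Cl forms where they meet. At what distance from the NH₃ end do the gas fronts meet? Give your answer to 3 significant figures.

897 mm

Distances travelled in equal time are proportional to diffusion rates, so d_NH₃/d_HCl = √(M_HCl/M_NH₃) = √(36.46/17.03) = 1.463.
With d_NH₃ + d_HCl = 1510 mm, d_HCl = 1510/(1 + 1.463) = 613.0 mm.
d_NH₃ = 1510 − 613.0 = 897 mm.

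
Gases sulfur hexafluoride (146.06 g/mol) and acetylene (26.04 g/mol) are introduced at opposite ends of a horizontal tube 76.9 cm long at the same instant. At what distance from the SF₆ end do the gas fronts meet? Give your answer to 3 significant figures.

22.8 cm

The fronts meet when d_SF₆ + d_C₂H₂ = L with d_SF₆/d_C₂H₂ = √(M_C₂H₂/M_SF₆) (Graham's law). Here √(M_C₂H₂/M_SF₆) = √(26.04/146.06) = 0.4222.
With d_SF₆ + d_C₂H₂ = 76.9 cm, d_C₂H₂ = 76.9/(1 + 0.4222) = 54.07 cm.
d_SF₆ = 76.9 − 54.07 = 22.8 cm.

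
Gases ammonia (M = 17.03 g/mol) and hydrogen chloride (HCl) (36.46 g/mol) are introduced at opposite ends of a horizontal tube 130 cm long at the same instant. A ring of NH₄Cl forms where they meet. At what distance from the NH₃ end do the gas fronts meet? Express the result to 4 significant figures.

In equal time, each gas travels a distance ∝ its rate ∝ 1/√M, so d_NH₃/d_HCl = √(M_HCl/M_NH₃) = √(36.46/17.03) = 1.463.
With d_NH₃ + d_HCl = 130 cm, d_HCl = 130/(1 + 1.463) = 52.78 cm.
d_NH₃ = 130 − 52.78 = 77.22 cm.

77.22 cm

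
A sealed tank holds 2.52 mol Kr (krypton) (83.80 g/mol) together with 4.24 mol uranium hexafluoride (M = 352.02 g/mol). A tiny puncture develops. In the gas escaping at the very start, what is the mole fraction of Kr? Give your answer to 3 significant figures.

Each component's effusion rate ∝ (its partial pressure)·(1/√M) ∝ n_i/√M_i.
So x_Kr in the escaping gas = (n_Kr/√M_Kr) / Σ(n_i/√M_i)
= (2.52/√83.80) / (2.52/√83.80 + 4.24/√352.02) = 0.2753/(0.2753 + 0.2260) = 0.549.

0.549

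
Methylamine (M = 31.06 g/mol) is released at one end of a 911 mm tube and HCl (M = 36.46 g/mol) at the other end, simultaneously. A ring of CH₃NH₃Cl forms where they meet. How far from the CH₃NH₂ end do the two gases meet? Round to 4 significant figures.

Graham's law gives d_CH₃NH₂/d_HCl = rate_CH₃NH₂/rate_HCl = √(M_HCl/M_CH₃NH₂) = √(36.46/31.06) = 1.083.
With d_CH₃NH₂ + d_HCl = 911 mm, d_HCl = 911/(1 + 1.083) = 437.3 mm.
d_CH₃NH₂ = 911 − 437.3 = 473.7 mm.

473.7 mm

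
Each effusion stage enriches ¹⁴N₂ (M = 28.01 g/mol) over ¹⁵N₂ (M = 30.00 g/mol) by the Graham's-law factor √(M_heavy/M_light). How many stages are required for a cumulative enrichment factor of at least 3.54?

37

Per stage α = (30.00/28.01)^(1/2) = 1.07105^0.5, giving ln α = 0.03432.
Need α^N ≥ 3.54 ⇒ N ≥ ln(3.54) / ln α = 1.264 / 0.03432 = 36.84.
Rounding up, N = 37 stages.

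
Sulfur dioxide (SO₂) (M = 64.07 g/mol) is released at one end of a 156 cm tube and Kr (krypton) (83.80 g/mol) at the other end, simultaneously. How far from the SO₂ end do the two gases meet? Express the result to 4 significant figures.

83.23 cm

Graham's law gives d_SO₂/d_Kr = rate_SO₂/rate_Kr = √(M_Kr/M_SO₂) = √(83.80/64.07) = 1.144.
With d_SO₂ + d_Kr = 156 cm, d_Kr = 156/(1 + 1.144) = 72.77 cm.
d_SO₂ = 156 − 72.77 = 83.23 cm.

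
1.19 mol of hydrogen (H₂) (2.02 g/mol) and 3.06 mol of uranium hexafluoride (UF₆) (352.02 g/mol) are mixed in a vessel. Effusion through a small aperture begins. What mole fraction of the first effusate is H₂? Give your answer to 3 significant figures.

The effusion rate of species i is ∝ p_i/√M_i ∝ n_i/√M_i.
So x_H₂ in the escaping gas = (n_H₂/√M_H₂) / Σ(n_i/√M_i)
= (1.19/√2.02) / (1.19/√2.02 + 3.06/√352.02) = 0.8373/(0.8373 + 0.1631) = 0.837.

0.837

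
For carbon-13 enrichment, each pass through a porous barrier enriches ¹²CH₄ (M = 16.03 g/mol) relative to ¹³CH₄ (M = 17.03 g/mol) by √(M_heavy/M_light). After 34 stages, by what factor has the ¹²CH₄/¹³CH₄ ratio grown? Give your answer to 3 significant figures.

The single-stage factor is √(M_heavy/M_light), so 34 stages give [√(17.03/16.03)]^34 = (17.03/16.03)^(34/2).
= 1.06238^17 = 2.80.

2.80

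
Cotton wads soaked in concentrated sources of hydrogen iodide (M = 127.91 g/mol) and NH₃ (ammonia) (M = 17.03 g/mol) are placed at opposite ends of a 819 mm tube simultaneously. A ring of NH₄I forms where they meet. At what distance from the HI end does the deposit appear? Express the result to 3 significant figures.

219 mm

Graham's law gives d_HI/d_NH₃ = rate_HI/rate_NH₃ = √(M_NH₃/M_HI) = √(17.03/127.91) = 0.3649.
With d_HI + d_NH₃ = 819 mm, d_NH₃ = 819/(1 + 0.3649) = 600.1 mm.
d_HI = 819 − 600.1 = 219 mm.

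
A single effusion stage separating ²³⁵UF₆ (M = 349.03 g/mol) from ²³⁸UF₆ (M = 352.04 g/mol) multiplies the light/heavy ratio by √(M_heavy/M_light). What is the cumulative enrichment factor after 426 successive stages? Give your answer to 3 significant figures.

6.23

Each stage multiplies the ratio by α = √(352.04/349.03), so after 426 stages the overall factor is α^426 = (352.04/349.03)^(426/2).
= 1.00862^213 = 6.23.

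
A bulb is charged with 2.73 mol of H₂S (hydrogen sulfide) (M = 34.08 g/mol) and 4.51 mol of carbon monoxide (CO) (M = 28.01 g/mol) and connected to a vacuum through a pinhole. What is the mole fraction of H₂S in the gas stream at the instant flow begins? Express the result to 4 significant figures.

0.3543

Effusion rate of each component ∝ n_i/√M_i (partial pressure × 1/√M).
x_H₂S(eff) = (n_H₂S/√M_H₂S) / (n_H₂S/√M_H₂S + n_CO/√M_CO)
= (2.73/√34.08) / (2.73/√34.08 + 4.51/√28.01) = 0.4676/(0.4676 + 0.8522) = 0.3543.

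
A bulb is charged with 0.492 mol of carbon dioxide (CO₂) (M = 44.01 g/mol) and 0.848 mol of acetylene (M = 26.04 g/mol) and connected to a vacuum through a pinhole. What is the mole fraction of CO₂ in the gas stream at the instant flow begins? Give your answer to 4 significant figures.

Each component's effusion rate ∝ (its partial pressure)·(1/√M) ∝ n_i/√M_i.
So x_CO₂ in the escaping gas = (n_CO₂/√M_CO₂) / Σ(n_i/√M_i)
= (0.492/√44.01) / (0.492/√44.01 + 0.848/√26.04) = 0.07416/(0.07416 + 0.1662) = 0.3086.

0.3086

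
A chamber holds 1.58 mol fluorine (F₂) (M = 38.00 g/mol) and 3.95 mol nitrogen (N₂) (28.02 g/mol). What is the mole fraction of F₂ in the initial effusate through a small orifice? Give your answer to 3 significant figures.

0.256

Effusion rate of each component ∝ n_i/√M_i (partial pressure × 1/√M).
Mole fraction of F₂ in the effusate = (n_F₂/√M_F₂) / (n_F₂/√M_F₂ + n_N₂/√M_N₂)
= (1.58/√38.00) / (1.58/√38.00 + 3.95/√28.02) = 0.2563/(0.2563 + 0.7462) = 0.256.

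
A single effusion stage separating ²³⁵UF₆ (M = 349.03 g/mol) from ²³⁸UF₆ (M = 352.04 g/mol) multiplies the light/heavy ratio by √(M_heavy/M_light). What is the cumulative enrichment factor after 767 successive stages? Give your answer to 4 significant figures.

26.93

Overall factor = α^767 with α = √(352.04/349.03), i.e. (352.04/349.03)^(767/2).
= 1.00862^(767/2) = 26.93.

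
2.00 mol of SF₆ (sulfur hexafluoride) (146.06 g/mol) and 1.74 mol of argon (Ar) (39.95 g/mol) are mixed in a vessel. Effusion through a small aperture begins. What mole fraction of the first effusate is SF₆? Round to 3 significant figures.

Rate_i ∝ x_i/√M_i (Graham's law weighted by mole fraction), so the effusate composition follows n_i/√M_i.
So x_SF₆ in the escaping gas = (n_SF₆/√M_SF₆) / Σ(n_i/√M_i)
= (2.00/√146.06) / (2.00/√146.06 + 1.74/√39.95) = 0.1655/(0.1655 + 0.2753) = 0.375.

0.375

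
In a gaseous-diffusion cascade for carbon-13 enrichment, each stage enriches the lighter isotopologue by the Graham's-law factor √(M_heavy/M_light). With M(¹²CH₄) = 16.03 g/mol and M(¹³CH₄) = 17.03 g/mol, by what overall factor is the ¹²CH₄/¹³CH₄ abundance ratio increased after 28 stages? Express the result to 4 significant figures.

2.333

Each stage multiplies the ratio by α = √(17.03/16.03), so after 28 stages the overall factor is α^28 = (17.03/16.03)^(28/2).
= 1.06238^14 = 2.333.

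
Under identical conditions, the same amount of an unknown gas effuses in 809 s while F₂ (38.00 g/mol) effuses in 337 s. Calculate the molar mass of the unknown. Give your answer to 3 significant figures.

From Graham's law, t_X/t_F₂ = √(M_X/M_F₂).
809/337 = 2.401 = √(M_X/38.00)
M_X = 38.00 × 2.401² = 38.00 × 5.763 = 219 g/mol

219 g/mol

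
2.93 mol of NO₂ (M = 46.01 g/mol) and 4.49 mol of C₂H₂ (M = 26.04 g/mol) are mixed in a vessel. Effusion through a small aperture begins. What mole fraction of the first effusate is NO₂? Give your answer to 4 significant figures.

0.3293

The effusion rate of species i is ∝ p_i/√M_i ∝ n_i/√M_i.
Mole fraction of NO₂ in the effusate = (n_NO₂/√M_NO₂) / (n_NO₂/√M_NO₂ + n_C₂H₂/√M_C₂H₂)
= (2.93/√46.01) / (2.93/√46.01 + 4.49/√26.04) = 0.4320/(0.4320 + 0.8799) = 0.3293.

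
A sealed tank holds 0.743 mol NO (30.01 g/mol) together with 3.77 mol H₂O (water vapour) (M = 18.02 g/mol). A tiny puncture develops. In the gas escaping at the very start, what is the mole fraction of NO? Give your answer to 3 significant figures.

Rate_i ∝ x_i/√M_i (Graham's law weighted by mole fraction), so the effusate composition follows n_i/√M_i.
x_NO(eff) = (n_NO/√M_NO) / (n_NO/√M_NO + n_H₂O/√M_H₂O)
= (0.743/√30.01) / (0.743/√30.01 + 3.77/√18.02) = 0.1356/(0.1356 + 0.8881) = 0.132.

0.132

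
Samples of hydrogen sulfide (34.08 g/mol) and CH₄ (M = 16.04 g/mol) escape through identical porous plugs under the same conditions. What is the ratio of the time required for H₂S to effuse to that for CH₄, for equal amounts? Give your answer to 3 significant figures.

1.46

Graham's law gives t_H₂S/t_CH₄ = √(M_H₂S/M_CH₄) = √(34.08/16.04) = √2.125 = 1.46.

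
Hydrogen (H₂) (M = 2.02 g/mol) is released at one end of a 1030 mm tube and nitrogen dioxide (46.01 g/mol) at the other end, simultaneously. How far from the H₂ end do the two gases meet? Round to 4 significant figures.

851.6 mm

Graham's law gives d_H₂/d_NO₂ = rate_H₂/rate_NO₂ = √(M_NO₂/M_H₂) = √(46.01/2.02) = 4.773.
With d_H₂ + d_NO₂ = 1030 mm, d_NO₂ = 1030/(1 + 4.773) = 178.4 mm.
d_H₂ = 1030 − 178.4 = 851.6 mm.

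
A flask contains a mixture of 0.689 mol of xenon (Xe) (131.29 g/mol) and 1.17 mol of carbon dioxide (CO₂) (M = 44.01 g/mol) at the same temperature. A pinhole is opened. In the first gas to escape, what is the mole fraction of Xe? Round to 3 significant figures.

0.254

Each component's effusion rate ∝ (its partial pressure)·(1/√M) ∝ n_i/√M_i.
x_Xe(eff) = (n_Xe/√M_Xe) / (n_Xe/√M_Xe + n_CO₂/√M_CO₂)
= (0.689/√131.29) / (0.689/√131.29 + 1.17/√44.01) = 0.06013/(0.06013 + 0.1764) = 0.254.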